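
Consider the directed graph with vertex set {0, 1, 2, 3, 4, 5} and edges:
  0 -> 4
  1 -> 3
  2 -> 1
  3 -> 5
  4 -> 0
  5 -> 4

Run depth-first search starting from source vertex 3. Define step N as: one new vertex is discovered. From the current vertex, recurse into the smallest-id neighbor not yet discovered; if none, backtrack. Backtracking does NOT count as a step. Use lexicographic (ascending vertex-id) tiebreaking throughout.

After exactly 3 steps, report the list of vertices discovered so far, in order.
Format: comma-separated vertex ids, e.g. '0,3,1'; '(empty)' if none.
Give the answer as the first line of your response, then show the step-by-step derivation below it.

3,5,4

step 1: discover 3; path=3; order=3
step 2: discover 5; path=3>5; order=3,5
step 3: discover 4; path=3>5>4; order=3,5,4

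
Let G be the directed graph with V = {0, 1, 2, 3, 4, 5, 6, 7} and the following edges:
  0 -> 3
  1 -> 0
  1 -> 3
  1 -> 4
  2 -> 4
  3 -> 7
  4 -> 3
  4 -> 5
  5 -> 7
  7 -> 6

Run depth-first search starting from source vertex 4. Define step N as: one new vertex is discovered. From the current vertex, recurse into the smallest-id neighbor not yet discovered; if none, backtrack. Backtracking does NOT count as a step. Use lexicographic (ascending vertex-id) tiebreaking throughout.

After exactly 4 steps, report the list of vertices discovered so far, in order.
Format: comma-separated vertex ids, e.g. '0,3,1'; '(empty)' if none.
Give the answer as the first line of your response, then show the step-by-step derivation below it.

4,3,7,6

step 1: discover 4; path=4; order=4
step 2: discover 3; path=4>3; order=4,3
step 3: discover 7; path=4>3>7; order=4,3,7
step 4: discover 6; path=4>3>7>6; order=4,3,7,6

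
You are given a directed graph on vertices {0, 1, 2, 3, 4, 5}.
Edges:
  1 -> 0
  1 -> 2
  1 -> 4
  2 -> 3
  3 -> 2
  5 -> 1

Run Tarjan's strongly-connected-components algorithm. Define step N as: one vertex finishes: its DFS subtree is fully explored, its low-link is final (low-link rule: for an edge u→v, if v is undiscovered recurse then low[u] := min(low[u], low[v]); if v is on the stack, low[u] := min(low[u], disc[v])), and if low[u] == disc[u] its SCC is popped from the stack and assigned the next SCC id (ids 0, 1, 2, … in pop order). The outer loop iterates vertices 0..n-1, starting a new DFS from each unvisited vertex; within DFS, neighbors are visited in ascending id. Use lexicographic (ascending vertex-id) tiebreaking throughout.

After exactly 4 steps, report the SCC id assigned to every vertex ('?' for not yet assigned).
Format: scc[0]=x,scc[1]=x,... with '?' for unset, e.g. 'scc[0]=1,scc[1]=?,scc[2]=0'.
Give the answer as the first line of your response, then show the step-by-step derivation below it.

scc[0]=0,scc[1]=?,scc[2]=1,scc[3]=1,scc[4]=2,scc[5]=?

step 1: low=(low[0]=0,low[1]=?,low[2]=?,low[3]=?,low[4]=?,low[5]=?); scc=(scc[0]=0,scc[1]=?,scc[2]=?,scc[3]=?,scc[4]=?,scc[5]=?)
step 2: low=(low[0]=0,low[1]=1,low[2]=2,low[3]=2,low[4]=?,low[5]=?); scc=(scc[0]=0,scc[1]=?,scc[2]=?,scc[3]=?,scc[4]=?,scc[5]=?)
step 3: low=(low[0]=0,low[1]=1,low[2]=2,low[3]=2,low[4]=?,low[5]=?); scc=(scc[0]=0,scc[1]=?,scc[2]=1,scc[3]=1,scc[4]=?,scc[5]=?)
step 4: low=(low[0]=0,low[1]=1,low[2]=2,low[3]=2,low[4]=4,low[5]=?); scc=(scc[0]=0,scc[1]=?,scc[2]=1,scc[3]=1,scc[4]=2,scc[5]=?)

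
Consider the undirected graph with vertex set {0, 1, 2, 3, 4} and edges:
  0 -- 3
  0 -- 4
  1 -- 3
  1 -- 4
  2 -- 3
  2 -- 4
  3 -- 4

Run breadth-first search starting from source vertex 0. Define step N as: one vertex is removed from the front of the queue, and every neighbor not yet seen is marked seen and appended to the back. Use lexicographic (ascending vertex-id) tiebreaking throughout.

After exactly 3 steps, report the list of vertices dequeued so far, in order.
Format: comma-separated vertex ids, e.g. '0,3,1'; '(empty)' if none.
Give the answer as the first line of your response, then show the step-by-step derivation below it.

0,3,4

step 1: dequeue 0; queue=[3,4]; order=0
step 2: dequeue 3; queue=[4,1,2]; order=0,3
step 3: dequeue 4; queue=[1,2]; order=0,3,4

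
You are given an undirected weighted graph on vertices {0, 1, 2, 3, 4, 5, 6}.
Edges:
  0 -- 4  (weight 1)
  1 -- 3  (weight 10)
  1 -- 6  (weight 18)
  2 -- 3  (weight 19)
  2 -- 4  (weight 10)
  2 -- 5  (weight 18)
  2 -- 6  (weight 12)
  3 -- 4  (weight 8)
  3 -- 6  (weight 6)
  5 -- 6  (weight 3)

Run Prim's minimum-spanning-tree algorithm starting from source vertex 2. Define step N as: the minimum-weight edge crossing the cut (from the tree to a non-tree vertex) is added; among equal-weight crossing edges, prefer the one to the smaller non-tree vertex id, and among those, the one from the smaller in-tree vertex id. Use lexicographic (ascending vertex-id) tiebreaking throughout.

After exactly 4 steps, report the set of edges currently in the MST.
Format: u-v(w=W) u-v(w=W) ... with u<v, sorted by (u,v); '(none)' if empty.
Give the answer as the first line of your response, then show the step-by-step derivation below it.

0-4(w=1) 2-4(w=10) 3-4(w=8) 3-6(w=6)

step 1: add edge 2-4 (w=10); MST = {2-4(w=10)}
step 2: add edge 0-4 (w=1); MST = {0-4(w=1) 2-4(w=10)}
step 3: add edge 3-4 (w=8); MST = {0-4(w=1) 2-4(w=10) 3-4(w=8)}
step 4: add edge 3-6 (w=6); MST = {0-4(w=1) 2-4(w=10) 3-4(w=8) 3-6(w=6)}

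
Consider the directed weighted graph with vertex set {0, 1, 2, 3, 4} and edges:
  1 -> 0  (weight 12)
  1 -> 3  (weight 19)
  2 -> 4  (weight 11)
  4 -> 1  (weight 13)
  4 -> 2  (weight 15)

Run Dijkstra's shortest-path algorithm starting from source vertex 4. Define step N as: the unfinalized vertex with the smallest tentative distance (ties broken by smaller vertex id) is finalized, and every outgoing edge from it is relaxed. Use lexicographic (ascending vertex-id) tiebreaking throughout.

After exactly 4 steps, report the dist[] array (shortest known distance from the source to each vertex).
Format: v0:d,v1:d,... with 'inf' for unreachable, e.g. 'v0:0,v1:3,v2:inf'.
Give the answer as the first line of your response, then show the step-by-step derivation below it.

v0:25,v1:13,v2:15,v3:32,v4:0

step 1: dist = v0:inf,v1:13,v2:15,v3:inf,v4:0
step 2: dist = v0:25,v1:13,v2:15,v3:32,v4:0
step 3: dist = v0:25,v1:13,v2:15,v3:32,v4:0
step 4: dist = v0:25,v1:13,v2:15,v3:32,v4:0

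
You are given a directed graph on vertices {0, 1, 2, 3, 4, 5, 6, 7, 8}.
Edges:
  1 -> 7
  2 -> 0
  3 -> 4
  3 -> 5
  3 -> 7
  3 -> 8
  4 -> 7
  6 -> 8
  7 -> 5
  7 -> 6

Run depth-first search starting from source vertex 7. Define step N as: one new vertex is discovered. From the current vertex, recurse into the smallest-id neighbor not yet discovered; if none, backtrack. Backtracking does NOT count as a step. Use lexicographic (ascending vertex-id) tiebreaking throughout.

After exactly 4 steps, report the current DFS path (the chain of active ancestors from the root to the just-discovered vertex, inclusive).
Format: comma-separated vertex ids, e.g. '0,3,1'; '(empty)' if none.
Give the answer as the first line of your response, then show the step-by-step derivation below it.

7,6,8

step 1: discover 7; path=7; order=7
step 2: discover 5; path=7>5; order=7,5
step 3: discover 6; path=7>6; order=7,5,6
step 4: discover 8; path=7>6>8; order=7,5,6,8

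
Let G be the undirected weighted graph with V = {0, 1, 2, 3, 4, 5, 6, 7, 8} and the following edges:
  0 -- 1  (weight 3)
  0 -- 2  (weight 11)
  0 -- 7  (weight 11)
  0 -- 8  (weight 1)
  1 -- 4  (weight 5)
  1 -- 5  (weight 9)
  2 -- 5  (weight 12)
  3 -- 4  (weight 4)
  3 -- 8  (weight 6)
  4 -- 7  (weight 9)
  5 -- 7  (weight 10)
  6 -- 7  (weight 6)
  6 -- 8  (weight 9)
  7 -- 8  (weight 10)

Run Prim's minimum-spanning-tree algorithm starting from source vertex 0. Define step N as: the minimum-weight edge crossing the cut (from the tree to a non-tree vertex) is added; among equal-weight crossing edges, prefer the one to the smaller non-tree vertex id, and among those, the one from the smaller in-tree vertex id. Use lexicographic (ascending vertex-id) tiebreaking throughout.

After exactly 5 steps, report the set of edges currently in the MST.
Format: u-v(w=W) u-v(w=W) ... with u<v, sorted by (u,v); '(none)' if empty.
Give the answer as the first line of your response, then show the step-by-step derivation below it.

0-1(w=3) 0-8(w=1) 1-4(w=5) 1-5(w=9) 3-4(w=4)

step 1: add edge 0-8 (w=1); MST = {0-8(w=1)}
step 2: add edge 0-1 (w=3); MST = {0-1(w=3) 0-8(w=1)}
step 3: add edge 1-4 (w=5); MST = {0-1(w=3) 0-8(w=1) 1-4(w=5)}
step 4: add edge 3-4 (w=4); MST = {0-1(w=3) 0-8(w=1) 1-4(w=5) 3-4(w=4)}
step 5: add edge 1-5 (w=9); MST = {0-1(w=3) 0-8(w=1) 1-4(w=5) 1-5(w=9) 3-4(w=4)}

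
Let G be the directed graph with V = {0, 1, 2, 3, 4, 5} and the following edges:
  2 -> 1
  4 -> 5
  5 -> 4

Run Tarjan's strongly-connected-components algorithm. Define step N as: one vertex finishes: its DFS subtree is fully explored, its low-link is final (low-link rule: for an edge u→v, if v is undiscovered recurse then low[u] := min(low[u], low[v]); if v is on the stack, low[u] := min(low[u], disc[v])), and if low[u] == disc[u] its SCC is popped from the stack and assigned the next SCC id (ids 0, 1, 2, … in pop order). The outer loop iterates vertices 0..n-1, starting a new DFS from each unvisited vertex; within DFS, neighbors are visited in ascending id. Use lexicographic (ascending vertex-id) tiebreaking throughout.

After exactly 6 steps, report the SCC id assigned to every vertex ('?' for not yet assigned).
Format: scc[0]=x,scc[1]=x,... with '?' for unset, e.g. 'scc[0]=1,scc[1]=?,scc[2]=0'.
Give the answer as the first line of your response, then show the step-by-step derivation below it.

scc[0]=0,scc[1]=1,scc[2]=2,scc[3]=3,scc[4]=4,scc[5]=4

step 1: low=(low[0]=0,low[1]=?,low[2]=?,low[3]=?,low[4]=?,low[5]=?); scc=(scc[0]=0,scc[1]=?,scc[2]=?,scc[3]=?,scc[4]=?,scc[5]=?)
step 2: low=(low[0]=0,low[1]=1,low[2]=?,low[3]=?,low[4]=?,low[5]=?); scc=(scc[0]=0,scc[1]=1,scc[2]=?,scc[3]=?,scc[4]=?,scc[5]=?)
step 3: low=(low[0]=0,low[1]=1,low[2]=2,low[3]=?,low[4]=?,low[5]=?); scc=(scc[0]=0,scc[1]=1,scc[2]=2,scc[3]=?,scc[4]=?,scc[5]=?)
step 4: low=(low[0]=0,low[1]=1,low[2]=2,low[3]=3,low[4]=?,low[5]=?); scc=(scc[0]=0,scc[1]=1,scc[2]=2,scc[3]=3,scc[4]=?,scc[5]=?)
step 5: low=(low[0]=0,low[1]=1,low[2]=2,low[3]=3,low[4]=4,low[5]=4); scc=(scc[0]=0,scc[1]=1,scc[2]=2,scc[3]=3,scc[4]=?,scc[5]=?)
step 6: low=(low[0]=0,low[1]=1,low[2]=2,low[3]=3,low[4]=4,low[5]=4); scc=(scc[0]=0,scc[1]=1,scc[2]=2,scc[3]=3,scc[4]=4,scc[5]=4)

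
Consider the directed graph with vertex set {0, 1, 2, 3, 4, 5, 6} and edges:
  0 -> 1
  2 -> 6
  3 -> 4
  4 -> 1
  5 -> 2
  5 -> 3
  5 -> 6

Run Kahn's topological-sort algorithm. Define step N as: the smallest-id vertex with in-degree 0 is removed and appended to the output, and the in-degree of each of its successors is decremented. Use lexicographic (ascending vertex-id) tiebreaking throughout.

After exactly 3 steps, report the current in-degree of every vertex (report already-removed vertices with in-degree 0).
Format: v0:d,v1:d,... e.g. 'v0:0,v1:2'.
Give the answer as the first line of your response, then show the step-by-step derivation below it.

v0:0,v1:1,v2:0,v3:0,v4:1,v5:0,v6:0

step 1: output 0; order=[0]; indeg=(0,1,1,1,1,0,2)
step 2: output 5; order=[0,5]; indeg=(0,1,0,0,1,0,1)
step 3: output 2; order=[0,5,2]; indeg=(0,1,0,0,1,0,0)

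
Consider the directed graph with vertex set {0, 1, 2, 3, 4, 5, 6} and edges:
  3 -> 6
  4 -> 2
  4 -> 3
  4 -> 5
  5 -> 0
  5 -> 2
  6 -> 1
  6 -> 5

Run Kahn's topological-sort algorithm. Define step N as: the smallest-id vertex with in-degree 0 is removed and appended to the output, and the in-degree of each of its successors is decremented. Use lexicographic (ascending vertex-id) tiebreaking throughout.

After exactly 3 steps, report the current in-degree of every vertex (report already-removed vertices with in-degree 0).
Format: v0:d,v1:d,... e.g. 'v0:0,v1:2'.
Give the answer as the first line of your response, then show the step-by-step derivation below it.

v0:1,v1:0,v2:1,v3:0,v4:0,v5:0,v6:0

step 1: output 4; order=[4]; indeg=(1,1,1,0,0,1,1)
step 2: output 3; order=[4,3]; indeg=(1,1,1,0,0,1,0)
step 3: output 6; order=[4,3,6]; indeg=(1,0,1,0,0,0,0)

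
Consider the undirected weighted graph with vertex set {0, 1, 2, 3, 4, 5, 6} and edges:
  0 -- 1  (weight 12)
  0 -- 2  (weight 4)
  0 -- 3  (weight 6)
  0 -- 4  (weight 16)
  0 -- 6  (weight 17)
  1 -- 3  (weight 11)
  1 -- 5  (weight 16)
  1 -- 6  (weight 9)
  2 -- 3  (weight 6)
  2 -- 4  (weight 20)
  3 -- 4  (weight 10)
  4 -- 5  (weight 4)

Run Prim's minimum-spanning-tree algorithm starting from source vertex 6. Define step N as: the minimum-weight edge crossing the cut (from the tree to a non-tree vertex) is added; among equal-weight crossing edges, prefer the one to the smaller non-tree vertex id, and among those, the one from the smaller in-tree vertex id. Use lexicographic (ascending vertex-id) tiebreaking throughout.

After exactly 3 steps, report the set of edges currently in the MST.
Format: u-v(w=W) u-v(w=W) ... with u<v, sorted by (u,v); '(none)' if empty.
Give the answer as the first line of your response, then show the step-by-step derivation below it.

0-3(w=6) 1-3(w=11) 1-6(w=9)

step 1: add edge 1-6 (w=9); MST = {1-6(w=9)}
step 2: add edge 1-3 (w=11); MST = {1-3(w=11) 1-6(w=9)}
step 3: add edge 0-3 (w=6); MST = {0-3(w=6) 1-3(w=11) 1-6(w=9)}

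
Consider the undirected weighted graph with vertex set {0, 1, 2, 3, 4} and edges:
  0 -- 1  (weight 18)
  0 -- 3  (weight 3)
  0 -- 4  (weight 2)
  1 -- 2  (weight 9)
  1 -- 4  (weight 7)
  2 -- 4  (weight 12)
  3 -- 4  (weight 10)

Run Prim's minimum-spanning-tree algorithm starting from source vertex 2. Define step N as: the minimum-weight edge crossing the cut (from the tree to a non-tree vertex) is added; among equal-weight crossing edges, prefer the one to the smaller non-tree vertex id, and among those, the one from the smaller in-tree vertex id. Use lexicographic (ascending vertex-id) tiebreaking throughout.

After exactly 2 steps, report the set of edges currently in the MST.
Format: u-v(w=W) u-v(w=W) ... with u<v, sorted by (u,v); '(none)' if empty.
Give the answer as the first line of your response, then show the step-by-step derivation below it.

1-2(w=9) 1-4(w=7)

step 1: add edge 1-2 (w=9); MST = {1-2(w=9)}
step 2: add edge 1-4 (w=7); MST = {1-2(w=9) 1-4(w=7)}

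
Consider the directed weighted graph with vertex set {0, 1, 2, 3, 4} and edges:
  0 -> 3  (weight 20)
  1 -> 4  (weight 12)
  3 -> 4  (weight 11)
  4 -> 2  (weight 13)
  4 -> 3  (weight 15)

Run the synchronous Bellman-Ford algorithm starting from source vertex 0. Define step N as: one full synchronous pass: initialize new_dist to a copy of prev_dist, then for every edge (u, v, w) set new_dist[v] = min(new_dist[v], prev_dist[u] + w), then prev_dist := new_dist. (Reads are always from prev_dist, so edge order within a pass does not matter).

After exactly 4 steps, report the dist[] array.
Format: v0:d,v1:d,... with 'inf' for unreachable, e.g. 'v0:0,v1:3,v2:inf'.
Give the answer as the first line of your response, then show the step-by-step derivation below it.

v0:0,v1:inf,v2:44,v3:20,v4:31

step 1: dist = v0:0,v1:inf,v2:inf,v3:20,v4:inf
step 2: dist = v0:0,v1:inf,v2:inf,v3:20,v4:31
step 3: dist = v0:0,v1:inf,v2:44,v3:20,v4:31
step 4: dist = v0:0,v1:inf,v2:44,v3:20,v4:31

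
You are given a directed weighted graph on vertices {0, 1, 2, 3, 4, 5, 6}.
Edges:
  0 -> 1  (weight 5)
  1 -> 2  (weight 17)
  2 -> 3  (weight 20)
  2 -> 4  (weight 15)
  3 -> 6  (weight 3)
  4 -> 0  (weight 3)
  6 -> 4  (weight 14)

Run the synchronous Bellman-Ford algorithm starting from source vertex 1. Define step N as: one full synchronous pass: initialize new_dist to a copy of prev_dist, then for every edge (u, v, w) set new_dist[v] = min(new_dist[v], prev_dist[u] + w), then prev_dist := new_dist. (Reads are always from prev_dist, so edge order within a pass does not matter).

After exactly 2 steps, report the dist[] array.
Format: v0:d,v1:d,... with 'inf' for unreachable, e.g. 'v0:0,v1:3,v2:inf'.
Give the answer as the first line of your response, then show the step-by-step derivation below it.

v0:inf,v1:0,v2:17,v3:37,v4:32,v5:inf,v6:inf

step 1: dist = v0:inf,v1:0,v2:17,v3:inf,v4:inf,v5:inf,v6:inf
step 2: dist = v0:inf,v1:0,v2:17,v3:37,v4:32,v5:inf,v6:inf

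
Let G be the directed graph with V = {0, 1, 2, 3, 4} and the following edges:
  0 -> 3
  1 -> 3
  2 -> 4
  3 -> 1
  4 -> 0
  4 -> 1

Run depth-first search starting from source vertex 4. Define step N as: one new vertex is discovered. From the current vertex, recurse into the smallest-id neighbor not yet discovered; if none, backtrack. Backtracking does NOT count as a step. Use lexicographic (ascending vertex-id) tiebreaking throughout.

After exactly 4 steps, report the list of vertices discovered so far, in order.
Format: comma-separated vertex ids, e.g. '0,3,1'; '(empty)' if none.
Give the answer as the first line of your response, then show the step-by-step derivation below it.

4,0,3,1

step 1: discover 4; path=4; order=4
step 2: discover 0; path=4>0; order=4,0
step 3: discover 3; path=4>0>3; order=4,0,3
step 4: discover 1; path=4>0>3>1; order=4,0,3,1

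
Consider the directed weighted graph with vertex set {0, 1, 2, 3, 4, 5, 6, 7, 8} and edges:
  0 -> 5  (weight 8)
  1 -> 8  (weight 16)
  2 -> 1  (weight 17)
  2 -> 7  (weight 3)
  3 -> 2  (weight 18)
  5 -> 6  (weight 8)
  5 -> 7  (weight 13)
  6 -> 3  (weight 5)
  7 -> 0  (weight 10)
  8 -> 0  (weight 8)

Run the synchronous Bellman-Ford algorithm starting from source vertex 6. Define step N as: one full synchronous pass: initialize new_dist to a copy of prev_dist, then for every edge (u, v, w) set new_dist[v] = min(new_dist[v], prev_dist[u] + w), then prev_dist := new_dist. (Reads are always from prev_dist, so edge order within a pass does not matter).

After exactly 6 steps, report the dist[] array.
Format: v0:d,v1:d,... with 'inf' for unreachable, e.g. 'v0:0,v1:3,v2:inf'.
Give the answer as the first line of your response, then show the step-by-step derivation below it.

v0:36,v1:40,v2:23,v3:5,v4:inf,v5:44,v6:0,v7:26,v8:56

step 1: dist = v0:inf,v1:inf,v2:inf,v3:5,v4:inf,v5:inf,v6:0,v7:inf,v8:inf
step 2: dist = v0:inf,v1:inf,v2:23,v3:5,v4:inf,v5:inf,v6:0,v7:inf,v8:inf
step 3: dist = v0:inf,v1:40,v2:23,v3:5,v4:inf,v5:inf,v6:0,v7:26,v8:inf
step 4: dist = v0:36,v1:40,v2:23,v3:5,v4:inf,v5:inf,v6:0,v7:26,v8:56
step 5: dist = v0:36,v1:40,v2:23,v3:5,v4:inf,v5:44,v6:0,v7:26,v8:56
step 6: dist = v0:36,v1:40,v2:23,v3:5,v4:inf,v5:44,v6:0,v7:26,v8:56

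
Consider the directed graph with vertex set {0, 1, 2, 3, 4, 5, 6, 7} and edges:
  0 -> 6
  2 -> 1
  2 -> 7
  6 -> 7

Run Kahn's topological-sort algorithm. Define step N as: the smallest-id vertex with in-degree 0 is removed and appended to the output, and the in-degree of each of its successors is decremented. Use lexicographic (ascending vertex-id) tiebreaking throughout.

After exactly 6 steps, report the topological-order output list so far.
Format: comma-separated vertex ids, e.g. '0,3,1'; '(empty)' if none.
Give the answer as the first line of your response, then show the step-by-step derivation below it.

0,2,1,3,4,5

step 1: output 0; order=[0]; indeg=(0,1,0,0,0,0,0,2)
step 2: output 2; order=[0,2]; indeg=(0,0,0,0,0,0,0,1)
step 3: output 1; order=[0,2,1]; indeg=(0,0,0,0,0,0,0,1)
step 4: output 3; order=[0,2,1,3]; indeg=(0,0,0,0,0,0,0,1)
step 5: output 4; order=[0,2,1,3,4]; indeg=(0,0,0,0,0,0,0,1)
step 6: output 5; order=[0,2,1,3,4,5]; indeg=(0,0,0,0,0,0,0,1)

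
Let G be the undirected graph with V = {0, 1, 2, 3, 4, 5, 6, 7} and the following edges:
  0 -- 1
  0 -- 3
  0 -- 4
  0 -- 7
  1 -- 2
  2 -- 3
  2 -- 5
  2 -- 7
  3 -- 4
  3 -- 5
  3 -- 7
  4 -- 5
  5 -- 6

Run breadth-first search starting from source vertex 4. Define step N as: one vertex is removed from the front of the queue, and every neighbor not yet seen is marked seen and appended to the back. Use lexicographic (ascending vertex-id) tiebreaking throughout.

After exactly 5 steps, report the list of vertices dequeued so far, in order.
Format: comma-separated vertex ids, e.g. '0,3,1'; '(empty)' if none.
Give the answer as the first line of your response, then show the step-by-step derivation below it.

4,0,3,5,1

step 1: dequeue 4; queue=[0,3,5]; order=4
step 2: dequeue 0; queue=[3,5,1,7]; order=4,0
step 3: dequeue 3; queue=[5,1,7,2]; order=4,0,3
step 4: dequeue 5; queue=[1,7,2,6]; order=4,0,3,5
step 5: dequeue 1; queue=[7,2,6]; order=4,0,3,5,1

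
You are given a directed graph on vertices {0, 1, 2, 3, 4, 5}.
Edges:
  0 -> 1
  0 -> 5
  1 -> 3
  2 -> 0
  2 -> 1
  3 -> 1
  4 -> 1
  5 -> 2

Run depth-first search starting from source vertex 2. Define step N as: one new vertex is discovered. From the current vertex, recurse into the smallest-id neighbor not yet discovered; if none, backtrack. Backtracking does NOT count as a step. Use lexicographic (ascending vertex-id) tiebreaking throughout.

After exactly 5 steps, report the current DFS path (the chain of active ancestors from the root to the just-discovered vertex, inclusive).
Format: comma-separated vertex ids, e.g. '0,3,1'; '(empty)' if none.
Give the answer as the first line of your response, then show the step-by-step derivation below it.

2,0,5

step 1: discover 2; path=2; order=2
step 2: discover 0; path=2>0; order=2,0
step 3: discover 1; path=2>0>1; order=2,0,1
step 4: discover 3; path=2>0>1>3; order=2,0,1,3
step 5: discover 5; path=2>0>5; order=2,0,1,3,5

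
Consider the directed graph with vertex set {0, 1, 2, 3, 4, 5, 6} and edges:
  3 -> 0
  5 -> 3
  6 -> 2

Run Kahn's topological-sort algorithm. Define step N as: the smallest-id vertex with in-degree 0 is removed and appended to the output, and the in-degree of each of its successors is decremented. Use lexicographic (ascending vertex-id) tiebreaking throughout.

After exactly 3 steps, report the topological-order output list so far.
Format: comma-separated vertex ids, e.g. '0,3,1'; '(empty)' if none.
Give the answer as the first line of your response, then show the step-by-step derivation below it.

1,4,5

step 1: output 1; order=[1]; indeg=(1,0,1,1,0,0,0)
step 2: output 4; order=[1,4]; indeg=(1,0,1,1,0,0,0)
step 3: output 5; order=[1,4,5]; indeg=(1,0,1,0,0,0,0)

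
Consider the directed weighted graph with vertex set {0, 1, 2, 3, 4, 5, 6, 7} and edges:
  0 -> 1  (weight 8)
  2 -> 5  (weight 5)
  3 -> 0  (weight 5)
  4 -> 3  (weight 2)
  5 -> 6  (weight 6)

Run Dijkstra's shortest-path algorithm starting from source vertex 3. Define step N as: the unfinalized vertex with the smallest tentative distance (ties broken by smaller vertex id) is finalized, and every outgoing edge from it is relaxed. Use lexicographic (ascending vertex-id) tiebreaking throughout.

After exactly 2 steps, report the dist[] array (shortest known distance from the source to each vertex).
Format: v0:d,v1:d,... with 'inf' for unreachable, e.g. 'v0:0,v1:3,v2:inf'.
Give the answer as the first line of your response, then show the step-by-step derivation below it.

v0:5,v1:13,v2:inf,v3:0,v4:inf,v5:inf,v6:inf,v7:inf

step 1: dist = v0:5,v1:inf,v2:inf,v3:0,v4:inf,v5:inf,v6:inf,v7:inf
step 2: dist = v0:5,v1:13,v2:inf,v3:0,v4:inf,v5:inf,v6:inf,v7:inf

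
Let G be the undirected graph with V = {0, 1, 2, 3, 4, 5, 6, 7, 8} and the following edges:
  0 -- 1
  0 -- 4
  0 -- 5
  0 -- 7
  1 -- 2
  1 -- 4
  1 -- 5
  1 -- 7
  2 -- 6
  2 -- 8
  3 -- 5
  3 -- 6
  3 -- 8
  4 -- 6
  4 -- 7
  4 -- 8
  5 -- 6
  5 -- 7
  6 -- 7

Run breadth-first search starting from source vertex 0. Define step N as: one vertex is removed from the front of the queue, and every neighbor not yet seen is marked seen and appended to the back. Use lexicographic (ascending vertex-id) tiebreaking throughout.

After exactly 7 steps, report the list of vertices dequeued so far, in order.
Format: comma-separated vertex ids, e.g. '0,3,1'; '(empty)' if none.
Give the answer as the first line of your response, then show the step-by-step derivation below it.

0,1,4,5,7,2,6

step 1: dequeue 0; queue=[1,4,5,7]; order=0
step 2: dequeue 1; queue=[4,5,7,2]; order=0,1
step 3: dequeue 4; queue=[5,7,2,6,8]; order=0,1,4
step 4: dequeue 5; queue=[7,2,6,8,3]; order=0,1,4,5
step 5: dequeue 7; queue=[2,6,8,3]; order=0,1,4,5,7
step 6: dequeue 2; queue=[6,8,3]; order=0,1,4,5,7,2
step 7: dequeue 6; queue=[8,3]; order=0,1,4,5,7,2,6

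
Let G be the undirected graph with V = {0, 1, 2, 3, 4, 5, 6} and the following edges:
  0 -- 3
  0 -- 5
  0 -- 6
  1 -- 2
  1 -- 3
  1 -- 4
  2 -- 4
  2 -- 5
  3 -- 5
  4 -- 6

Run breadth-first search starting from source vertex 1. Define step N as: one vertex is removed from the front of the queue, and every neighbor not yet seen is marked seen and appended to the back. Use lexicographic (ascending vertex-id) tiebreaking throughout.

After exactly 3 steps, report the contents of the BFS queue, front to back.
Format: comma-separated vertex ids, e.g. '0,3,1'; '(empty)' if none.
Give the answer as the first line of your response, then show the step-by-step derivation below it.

4,5,0

step 1: dequeue 1; queue=[2,3,4]; order=1
step 2: dequeue 2; queue=[3,4,5]; order=1,2
step 3: dequeue 3; queue=[4,5,0]; order=1,2,3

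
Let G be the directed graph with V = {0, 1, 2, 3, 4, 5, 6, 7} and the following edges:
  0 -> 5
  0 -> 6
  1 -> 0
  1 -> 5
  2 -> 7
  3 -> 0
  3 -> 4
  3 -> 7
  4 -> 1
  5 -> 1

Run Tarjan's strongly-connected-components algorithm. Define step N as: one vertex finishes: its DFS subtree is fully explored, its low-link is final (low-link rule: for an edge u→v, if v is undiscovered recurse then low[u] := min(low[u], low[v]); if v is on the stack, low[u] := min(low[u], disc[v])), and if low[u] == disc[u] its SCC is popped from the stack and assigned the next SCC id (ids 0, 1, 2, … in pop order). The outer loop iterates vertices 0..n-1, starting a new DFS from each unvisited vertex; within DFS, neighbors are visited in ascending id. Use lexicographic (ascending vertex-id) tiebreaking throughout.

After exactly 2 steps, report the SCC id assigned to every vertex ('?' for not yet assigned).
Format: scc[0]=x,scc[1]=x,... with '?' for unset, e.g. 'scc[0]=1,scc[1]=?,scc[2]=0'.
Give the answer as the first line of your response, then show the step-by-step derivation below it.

scc[0]=?,scc[1]=?,scc[2]=?,scc[3]=?,scc[4]=?,scc[5]=?,scc[6]=?,scc[7]=?

step 1: low=(low[0]=0,low[1]=0,low[2]=?,low[3]=?,low[4]=?,low[5]=1,low[6]=?,low[7]=?); scc=(scc[0]=?,scc[1]=?,scc[2]=?,scc[3]=?,scc[4]=?,scc[5]=?,scc[6]=?,scc[7]=?)
step 2: low=(low[0]=0,low[1]=0,low[2]=?,low[3]=?,low[4]=?,low[5]=0,low[6]=?,low[7]=?); scc=(scc[0]=?,scc[1]=?,scc[2]=?,scc[3]=?,scc[4]=?,scc[5]=?,scc[6]=?,scc[7]=?)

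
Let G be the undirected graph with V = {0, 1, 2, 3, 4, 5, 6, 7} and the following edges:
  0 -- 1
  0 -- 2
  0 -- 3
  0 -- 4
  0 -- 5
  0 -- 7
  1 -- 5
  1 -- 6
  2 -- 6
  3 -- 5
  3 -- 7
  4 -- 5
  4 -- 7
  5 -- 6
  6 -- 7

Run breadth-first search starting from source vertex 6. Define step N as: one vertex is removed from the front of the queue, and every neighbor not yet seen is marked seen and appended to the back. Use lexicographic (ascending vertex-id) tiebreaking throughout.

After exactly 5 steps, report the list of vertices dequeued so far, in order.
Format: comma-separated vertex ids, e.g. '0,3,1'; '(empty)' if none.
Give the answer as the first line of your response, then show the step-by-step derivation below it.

6,1,2,5,7

step 1: dequeue 6; queue=[1,2,5,7]; order=6
step 2: dequeue 1; queue=[2,5,7,0]; order=6,1
step 3: dequeue 2; queue=[5,7,0]; order=6,1,2
step 4: dequeue 5; queue=[7,0,3,4]; order=6,1,2,5
step 5: dequeue 7; queue=[0,3,4]; order=6,1,2,5,7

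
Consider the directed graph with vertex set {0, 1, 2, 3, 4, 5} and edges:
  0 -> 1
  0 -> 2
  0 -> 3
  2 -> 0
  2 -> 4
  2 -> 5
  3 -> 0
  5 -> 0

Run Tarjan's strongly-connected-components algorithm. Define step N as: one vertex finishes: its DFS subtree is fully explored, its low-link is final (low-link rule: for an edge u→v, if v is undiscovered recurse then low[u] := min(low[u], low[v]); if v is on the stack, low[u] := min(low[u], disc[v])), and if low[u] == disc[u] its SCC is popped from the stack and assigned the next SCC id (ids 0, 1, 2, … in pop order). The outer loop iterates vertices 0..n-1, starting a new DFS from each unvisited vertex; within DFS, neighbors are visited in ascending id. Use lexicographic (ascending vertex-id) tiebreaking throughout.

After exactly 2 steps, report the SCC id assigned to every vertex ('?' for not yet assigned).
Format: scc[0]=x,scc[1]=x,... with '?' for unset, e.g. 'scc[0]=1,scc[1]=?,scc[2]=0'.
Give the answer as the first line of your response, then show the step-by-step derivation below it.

scc[0]=?,scc[1]=0,scc[2]=?,scc[3]=?,scc[4]=1,scc[5]=?

step 1: low=(low[0]=0,low[1]=1,low[2]=?,low[3]=?,low[4]=?,low[5]=?); scc=(scc[0]=?,scc[1]=0,scc[2]=?,scc[3]=?,scc[4]=?,scc[5]=?)
step 2: low=(low[0]=0,low[1]=1,low[2]=0,low[3]=?,low[4]=3,low[5]=?); scc=(scc[0]=?,scc[1]=0,scc[2]=?,scc[3]=?,scc[4]=1,scc[5]=?)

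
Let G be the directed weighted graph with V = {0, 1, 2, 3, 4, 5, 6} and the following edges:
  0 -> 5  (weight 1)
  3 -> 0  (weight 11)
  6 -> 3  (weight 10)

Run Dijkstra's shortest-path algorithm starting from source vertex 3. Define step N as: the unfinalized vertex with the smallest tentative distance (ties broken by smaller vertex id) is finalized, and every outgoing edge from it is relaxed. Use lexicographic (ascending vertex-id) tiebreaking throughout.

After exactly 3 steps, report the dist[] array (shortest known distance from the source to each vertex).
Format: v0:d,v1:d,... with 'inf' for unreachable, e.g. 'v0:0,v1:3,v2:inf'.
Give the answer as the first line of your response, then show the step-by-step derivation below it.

v0:11,v1:inf,v2:inf,v3:0,v4:inf,v5:12,v6:inf

step 1: dist = v0:11,v1:inf,v2:inf,v3:0,v4:inf,v5:inf,v6:inf
step 2: dist = v0:11,v1:inf,v2:inf,v3:0,v4:inf,v5:12,v6:inf
step 3: dist = v0:11,v1:inf,v2:inf,v3:0,v4:inf,v5:12,v6:inf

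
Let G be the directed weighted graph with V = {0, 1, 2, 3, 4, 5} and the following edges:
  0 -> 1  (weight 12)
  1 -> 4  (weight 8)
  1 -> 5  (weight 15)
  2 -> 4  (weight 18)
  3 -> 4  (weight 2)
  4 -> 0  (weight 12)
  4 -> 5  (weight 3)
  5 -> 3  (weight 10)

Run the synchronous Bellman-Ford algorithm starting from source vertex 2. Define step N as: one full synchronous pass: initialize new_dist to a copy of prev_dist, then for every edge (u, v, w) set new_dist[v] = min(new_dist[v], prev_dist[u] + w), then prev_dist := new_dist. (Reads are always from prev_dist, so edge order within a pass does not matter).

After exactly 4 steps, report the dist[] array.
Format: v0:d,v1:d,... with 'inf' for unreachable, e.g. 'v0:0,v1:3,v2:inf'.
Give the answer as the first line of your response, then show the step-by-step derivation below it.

v0:30,v1:42,v2:0,v3:31,v4:18,v5:21

step 1: dist = v0:inf,v1:inf,v2:0,v3:inf,v4:18,v5:inf
step 2: dist = v0:30,v1:inf,v2:0,v3:inf,v4:18,v5:21
step 3: dist = v0:30,v1:42,v2:0,v3:31,v4:18,v5:21
step 4: dist = v0:30,v1:42,v2:0,v3:31,v4:18,v5:21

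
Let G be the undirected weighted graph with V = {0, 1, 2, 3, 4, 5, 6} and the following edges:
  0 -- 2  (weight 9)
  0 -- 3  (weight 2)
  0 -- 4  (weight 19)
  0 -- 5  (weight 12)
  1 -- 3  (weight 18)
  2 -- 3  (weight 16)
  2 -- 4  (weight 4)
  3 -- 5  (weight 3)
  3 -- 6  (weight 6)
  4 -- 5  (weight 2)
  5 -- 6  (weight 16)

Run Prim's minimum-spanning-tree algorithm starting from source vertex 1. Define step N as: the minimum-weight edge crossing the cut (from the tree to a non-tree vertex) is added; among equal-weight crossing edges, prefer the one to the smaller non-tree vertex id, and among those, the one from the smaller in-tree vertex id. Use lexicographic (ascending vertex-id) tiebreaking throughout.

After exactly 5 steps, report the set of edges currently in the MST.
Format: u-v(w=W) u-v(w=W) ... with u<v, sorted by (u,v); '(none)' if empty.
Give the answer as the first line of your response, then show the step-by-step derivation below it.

0-3(w=2) 1-3(w=18) 2-4(w=4) 3-5(w=3) 4-5(w=2)

step 1: add edge 1-3 (w=18); MST = {1-3(w=18)}
step 2: add edge 0-3 (w=2); MST = {0-3(w=2) 1-3(w=18)}
step 3: add edge 3-5 (w=3); MST = {0-3(w=2) 1-3(w=18) 3-5(w=3)}
step 4: add edge 4-5 (w=2); MST = {0-3(w=2) 1-3(w=18) 3-5(w=3) 4-5(w=2)}
step 5: add edge 2-4 (w=4); MST = {0-3(w=2) 1-3(w=18) 2-4(w=4) 3-5(w=3) 4-5(w=2)}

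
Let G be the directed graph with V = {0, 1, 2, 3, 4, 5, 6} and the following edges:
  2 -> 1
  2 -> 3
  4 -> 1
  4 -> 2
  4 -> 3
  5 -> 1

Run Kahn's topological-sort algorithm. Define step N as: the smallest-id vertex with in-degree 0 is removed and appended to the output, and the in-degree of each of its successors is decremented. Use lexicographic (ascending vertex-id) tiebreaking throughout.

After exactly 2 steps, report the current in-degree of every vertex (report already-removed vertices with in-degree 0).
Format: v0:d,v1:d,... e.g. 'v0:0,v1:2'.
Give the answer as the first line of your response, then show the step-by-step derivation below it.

v0:0,v1:2,v2:0,v3:1,v4:0,v5:0,v6:0

step 1: output 0; order=[0]; indeg=(0,3,1,2,0,0,0)
step 2: output 4; order=[0,4]; indeg=(0,2,0,1,0,0,0)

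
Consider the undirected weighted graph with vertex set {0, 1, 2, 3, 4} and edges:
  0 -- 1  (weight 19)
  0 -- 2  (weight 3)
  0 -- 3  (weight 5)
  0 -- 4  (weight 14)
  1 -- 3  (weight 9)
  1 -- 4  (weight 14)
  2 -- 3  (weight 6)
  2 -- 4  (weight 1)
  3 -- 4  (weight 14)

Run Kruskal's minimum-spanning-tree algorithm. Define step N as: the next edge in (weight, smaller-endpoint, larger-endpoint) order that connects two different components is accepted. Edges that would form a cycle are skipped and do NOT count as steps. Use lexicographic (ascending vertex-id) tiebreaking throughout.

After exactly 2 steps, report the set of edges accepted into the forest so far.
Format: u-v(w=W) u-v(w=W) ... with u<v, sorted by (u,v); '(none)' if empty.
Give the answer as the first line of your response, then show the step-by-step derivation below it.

0-2(w=3) 2-4(w=1)

step 1: add edge 2-4 (w=1); MST = {2-4(w=1)}
step 2: add edge 0-2 (w=3); MST = {0-2(w=3) 2-4(w=1)}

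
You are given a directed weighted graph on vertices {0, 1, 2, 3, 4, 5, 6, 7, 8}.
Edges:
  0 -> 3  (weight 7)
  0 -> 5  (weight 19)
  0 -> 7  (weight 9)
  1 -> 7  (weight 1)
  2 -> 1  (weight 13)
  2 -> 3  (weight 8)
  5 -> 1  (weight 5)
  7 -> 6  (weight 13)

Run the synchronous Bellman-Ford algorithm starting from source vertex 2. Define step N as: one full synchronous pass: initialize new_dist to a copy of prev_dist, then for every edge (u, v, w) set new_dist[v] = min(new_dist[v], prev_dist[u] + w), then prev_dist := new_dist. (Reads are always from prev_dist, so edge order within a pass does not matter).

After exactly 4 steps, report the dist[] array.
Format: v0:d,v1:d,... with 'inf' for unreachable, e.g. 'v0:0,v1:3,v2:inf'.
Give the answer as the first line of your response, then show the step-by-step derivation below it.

v0:inf,v1:13,v2:0,v3:8,v4:inf,v5:inf,v6:27,v7:14,v8:inf

step 1: dist = v0:inf,v1:13,v2:0,v3:8,v4:inf,v5:inf,v6:inf,v7:inf,v8:inf
step 2: dist = v0:inf,v1:13,v2:0,v3:8,v4:inf,v5:inf,v6:inf,v7:14,v8:inf
step 3: dist = v0:inf,v1:13,v2:0,v3:8,v4:inf,v5:inf,v6:27,v7:14,v8:inf
step 4: dist = v0:inf,v1:13,v2:0,v3:8,v4:inf,v5:inf,v6:27,v7:14,v8:inf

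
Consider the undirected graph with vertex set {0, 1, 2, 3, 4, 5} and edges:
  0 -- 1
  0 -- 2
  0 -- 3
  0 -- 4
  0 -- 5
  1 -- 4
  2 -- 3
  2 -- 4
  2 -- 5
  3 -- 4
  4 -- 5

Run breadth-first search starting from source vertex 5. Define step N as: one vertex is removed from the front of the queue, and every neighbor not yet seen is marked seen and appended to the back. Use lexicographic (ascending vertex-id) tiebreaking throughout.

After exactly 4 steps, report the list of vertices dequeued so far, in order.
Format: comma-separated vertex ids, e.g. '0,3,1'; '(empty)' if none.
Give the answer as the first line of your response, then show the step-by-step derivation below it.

5,0,2,4

step 1: dequeue 5; queue=[0,2,4]; order=5
step 2: dequeue 0; queue=[2,4,1,3]; order=5,0
step 3: dequeue 2; queue=[4,1,3]; order=5,0,2
step 4: dequeue 4; queue=[1,3]; order=5,0,2,4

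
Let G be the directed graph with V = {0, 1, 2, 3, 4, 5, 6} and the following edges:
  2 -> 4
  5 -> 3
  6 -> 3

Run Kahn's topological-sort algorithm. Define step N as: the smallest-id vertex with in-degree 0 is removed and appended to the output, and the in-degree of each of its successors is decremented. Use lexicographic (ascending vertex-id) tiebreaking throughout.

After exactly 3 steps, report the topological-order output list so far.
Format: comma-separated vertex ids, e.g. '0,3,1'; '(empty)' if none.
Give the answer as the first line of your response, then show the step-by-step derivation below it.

0,1,2

step 1: output 0; order=[0]; indeg=(0,0,0,2,1,0,0)
step 2: output 1; order=[0,1]; indeg=(0,0,0,2,1,0,0)
step 3: output 2; order=[0,1,2]; indeg=(0,0,0,2,0,0,0)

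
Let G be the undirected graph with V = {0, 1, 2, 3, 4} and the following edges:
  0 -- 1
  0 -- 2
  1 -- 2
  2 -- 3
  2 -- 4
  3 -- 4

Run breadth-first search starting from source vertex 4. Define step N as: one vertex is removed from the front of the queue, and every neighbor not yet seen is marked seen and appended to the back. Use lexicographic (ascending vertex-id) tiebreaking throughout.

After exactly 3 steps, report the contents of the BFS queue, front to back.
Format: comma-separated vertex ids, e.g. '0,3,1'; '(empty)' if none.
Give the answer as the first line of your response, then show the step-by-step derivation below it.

0,1

step 1: dequeue 4; queue=[2,3]; order=4
step 2: dequeue 2; queue=[3,0,1]; order=4,2
step 3: dequeue 3; queue=[0,1]; order=4,2,3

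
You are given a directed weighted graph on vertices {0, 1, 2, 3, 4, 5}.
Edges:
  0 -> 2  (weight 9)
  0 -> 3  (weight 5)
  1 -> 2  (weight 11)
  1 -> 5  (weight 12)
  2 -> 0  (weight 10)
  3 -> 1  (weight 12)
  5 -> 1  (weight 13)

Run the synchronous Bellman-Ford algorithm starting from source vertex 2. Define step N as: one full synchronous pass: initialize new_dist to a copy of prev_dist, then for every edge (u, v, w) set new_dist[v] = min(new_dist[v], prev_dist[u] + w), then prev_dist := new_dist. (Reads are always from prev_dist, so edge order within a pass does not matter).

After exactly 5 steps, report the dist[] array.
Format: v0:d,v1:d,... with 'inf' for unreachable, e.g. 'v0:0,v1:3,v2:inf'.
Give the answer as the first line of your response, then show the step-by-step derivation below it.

v0:10,v1:27,v2:0,v3:15,v4:inf,v5:39

step 1: dist = v0:10,v1:inf,v2:0,v3:inf,v4:inf,v5:inf
step 2: dist = v0:10,v1:inf,v2:0,v3:15,v4:inf,v5:inf
step 3: dist = v0:10,v1:27,v2:0,v3:15,v4:inf,v5:inf
step 4: dist = v0:10,v1:27,v2:0,v3:15,v4:inf,v5:39
step 5: dist = v0:10,v1:27,v2:0,v3:15,v4:inf,v5:39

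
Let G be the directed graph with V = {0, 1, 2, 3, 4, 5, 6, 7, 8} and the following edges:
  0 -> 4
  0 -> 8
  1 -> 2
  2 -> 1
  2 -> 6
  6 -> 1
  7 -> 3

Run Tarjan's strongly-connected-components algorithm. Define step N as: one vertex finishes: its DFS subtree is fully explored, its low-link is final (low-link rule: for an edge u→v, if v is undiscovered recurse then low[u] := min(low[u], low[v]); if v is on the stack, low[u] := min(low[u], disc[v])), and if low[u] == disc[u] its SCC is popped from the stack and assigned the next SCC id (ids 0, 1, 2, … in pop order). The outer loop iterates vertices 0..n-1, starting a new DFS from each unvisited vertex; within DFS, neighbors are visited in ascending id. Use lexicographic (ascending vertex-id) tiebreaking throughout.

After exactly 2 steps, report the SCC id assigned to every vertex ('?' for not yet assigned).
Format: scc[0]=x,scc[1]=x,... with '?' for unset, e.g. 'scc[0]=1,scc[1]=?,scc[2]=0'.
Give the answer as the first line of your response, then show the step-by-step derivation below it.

scc[0]=?,scc[1]=?,scc[2]=?,scc[3]=?,scc[4]=0,scc[5]=?,scc[6]=?,scc[7]=?,scc[8]=1

step 1: low=(low[0]=0,low[1]=?,low[2]=?,low[3]=?,low[4]=1,low[5]=?,low[6]=?,low[7]=?,low[8]=?); scc=(scc[0]=?,scc[1]=?,scc[2]=?,scc[3]=?,scc[4]=0,scc[5]=?,scc[6]=?,scc[7]=?,scc[8]=?)
step 2: low=(low[0]=0,low[1]=?,low[2]=?,low[3]=?,low[4]=1,low[5]=?,low[6]=?,low[7]=?,low[8]=2); scc=(scc[0]=?,scc[1]=?,scc[2]=?,scc[3]=?,scc[4]=0,scc[5]=?,scc[6]=?,scc[7]=?,scc[8]=1)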